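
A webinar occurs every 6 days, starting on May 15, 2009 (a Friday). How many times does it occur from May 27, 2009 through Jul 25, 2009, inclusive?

10

Occurrences land 6·i days after May 15, 2009 for i = 0, 1, 2, …
May 27, 2009 is 12 days after the start; 12 ÷ 6 = 2 remainder 0. First occurrence in the window: #3 on May 27, 2009 (2×6 = 12 days in).
Jul 25, 2009 is 71 days after the start; 71 ÷ 6 = 11 remainder 5. Last occurrence in the window: #12 on Jul 20, 2009.
Occurrences #3 through #12: 10 in total.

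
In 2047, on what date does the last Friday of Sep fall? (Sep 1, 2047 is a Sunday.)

Sep 27, 2047

Sep 2047 begins on a Sunday, so the first Friday is Sep 6 (5 days later).
Sep 2047 has 30 days. Adding weeks: 6, 13, 20, 27 — the last one ≤ 30 is the 27th.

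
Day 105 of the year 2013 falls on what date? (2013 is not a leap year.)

Apr 15, 2013

Jan has 31 days (105 − 31 = 74 remain).
Feb has 28 days (74 − 28 = 46 remain).
Mar has 31 days (46 − 31 = 15 remain).
15 into Apr → Apr 15.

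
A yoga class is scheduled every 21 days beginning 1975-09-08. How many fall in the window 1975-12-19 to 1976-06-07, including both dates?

9

Occurrences land 21·i days after 1975-09-08 for i = 0, 1, 2, …
1975-12-19 is 102 days after the start; 102 ÷ 21 = 4 remainder 18; since the remainder is 18, round up to i = 5. First occurrence in the window: #6 on 1975-12-22 (5×21 = 105 days in).
1976-06-07 is 273 days after the start; 273 ÷ 21 = 13 remainder 0. Last occurrence in the window: #14 on 1976-06-07.
Occurrences #6 through #14: 9 in total.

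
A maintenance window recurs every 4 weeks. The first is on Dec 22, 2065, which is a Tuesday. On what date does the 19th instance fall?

The 19th occurrence is 18 intervals after the first: 18 × 28 = 504 days after Dec 22, 2065.
Dec has 31 days — 9 days to the end of Dec leaves 495.
2066 has 365 days (130 left).
Jan has 31 days (99 left).
Feb has 28 days (71 left).
Mar has 31 days (40 left).
Apr has 30 days (10 left).
10 days into May → May 10, 2067.

May 10, 2067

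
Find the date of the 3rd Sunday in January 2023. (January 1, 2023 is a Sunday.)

2023-01-15

January 2023 begins on a Sunday, so the first Sunday is January 1.
The 3rd Sunday is 2 weeks later: 1 + 14 = 15.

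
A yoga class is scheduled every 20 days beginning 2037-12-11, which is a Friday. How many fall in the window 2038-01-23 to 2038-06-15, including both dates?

Occurrences land 20·i days after 2037-12-11 for i = 0, 1, 2, …
2038-01-23 is 43 days after the start; 43 ÷ 20 = 2 remainder 3; since the remainder is 3, round up to i = 3. First occurrence in the window: #4 on 2038-02-09 (3×20 = 60 days in).
2038-06-15 is 186 days after the start; 186 ÷ 20 = 9 remainder 6. Last occurrence in the window: #10 on 2038-06-09.
Occurrences #4 through #10: 7 in total.

7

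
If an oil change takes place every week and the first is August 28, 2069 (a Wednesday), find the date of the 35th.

The 35th occurrence is 34 intervals after the first: 34 × 7 = 238 days after August 28, 2069.
August has 31 days — 3 days to the end of August leaves 235.
September has 30 days (205 left).
October has 31 days (174 left).
November has 30 days (144 left).
December has 31 days (113 left).
January has 31 days (82 left).
February has 28 days (54 left).
March has 31 days (23 left).
23 days into April → April 23, 2070.

April 23, 2070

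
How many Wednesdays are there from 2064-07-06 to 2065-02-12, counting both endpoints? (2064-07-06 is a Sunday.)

32

2064-07-06 is a Sunday; the first Wednesday on or after it is 2064-07-09 (3 days later).
From 2064-07-09 to 2065-02-12: 22 + 31 + 30 + 31 + 30 + 31 + 31 + 12 = 218 days (rest of July, August, September, October, November, December, January, February).
218 ÷ 7 = 31 full weeks with remainder 1, so 31 more Wednesdays after the first → 32.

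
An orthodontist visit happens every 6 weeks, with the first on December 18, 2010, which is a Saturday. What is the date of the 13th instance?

The 13th occurrence is 12 intervals after the first: 12 × 42 = 504 days after December 18, 2010.
December has 31 days — 13 days to the end of December leaves 491.
2011 has 365 days (126 left).
January has 31 days (95 left).
February has 29 days (66 left).
March has 31 days (35 left).
April has 30 days (5 left).
5 days into May → May 5, 2012.

May 5, 2012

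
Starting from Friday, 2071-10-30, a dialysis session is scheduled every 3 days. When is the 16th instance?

2071-12-14

The 16th occurrence is 15 intervals after the first: 15 × 3 = 45 days after 2071-10-30.
October has 31 days — 1 day to the end of October leaves 44.
November has 30 days (14 left).
14 days into December → 2071-12-14.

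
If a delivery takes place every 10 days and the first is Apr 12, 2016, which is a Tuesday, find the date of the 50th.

The 50th occurrence is 49 intervals after the first: 49 × 10 = 490 days after Apr 12, 2016.
Apr has 30 days — 18 days to the end of Apr leaves 472.
From end of Apr to end of 2016 is 245 days (227 left).
Jan has 31 days (196 left).
Feb has 28 days (168 left).
Mar has 31 days (137 left).
Apr has 30 days (107 left).
May has 31 days (76 left).
Jun has 30 days (46 left).
Jul has 31 days (15 left).
15 days into Aug → Aug 15, 2017.

Aug 15, 2017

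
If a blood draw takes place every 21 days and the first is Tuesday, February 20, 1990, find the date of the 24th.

The 24th occurrence is 23 intervals after the first: 23 × 21 = 483 days after February 20, 1990.
February has 28 days — 8 days to the end of February leaves 475.
From end of February to end of 1990 is 306 days (169 left).
January has 31 days (138 left).
February has 28 days (110 left).
March has 31 days (79 left).
April has 30 days (49 left).
May has 31 days (18 left).
18 days into June → June 18, 1991.

June 18, 1991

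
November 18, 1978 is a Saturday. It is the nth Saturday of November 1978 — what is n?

Day 18 falls in week ⌈18/7⌉ of the month.
Days 1–7 hold the 1st Saturday, 8–14 the 2nd, 15–21 the 3rd, 22–28 the 4th, 29–31 the 5th.
18 is in the range for the 3rd.

3rd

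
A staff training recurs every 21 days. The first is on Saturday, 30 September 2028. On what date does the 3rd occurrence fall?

11 November 2028

The 3rd occurrence is 2 intervals after the first: 2 × 21 = 42 days after 30 September 2028.
September has 30 days — 0 days to the end of September leaves 42.
October has 31 days (11 left).
11 days into November → 11 November 2028.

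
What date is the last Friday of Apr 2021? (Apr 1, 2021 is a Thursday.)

Apr 30, 2021

Apr 2021 begins on a Thursday, so the first Friday is Apr 2 (1 day later).
Apr 2021 has 30 days. Adding weeks: 2, 9, 16, 23, 30 — the last one ≤ 30 is the 30th.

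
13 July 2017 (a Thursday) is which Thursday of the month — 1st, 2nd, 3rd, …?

2nd

Day 13 falls in week ⌈13/7⌉ of the month.
Days 1–7 hold the 1st Thursday, 8–14 the 2nd, 15–21 the 3rd, 22–28 the 4th, 29–31 the 5th.
13 is in the range for the 2nd.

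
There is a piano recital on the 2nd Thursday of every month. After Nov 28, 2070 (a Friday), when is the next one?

Nov 2070 starts on a Saturday; its first Thursday is the 6th, so the 2nd Thursday is the 13th — Nov 13, 2070.
That is not after Nov 28, 2070, so look at Dec 2070.
Dec 2070 starts on a Monday; its first Thursday is the 4th, so the 2nd Thursday is the 11th — Dec 11, 2070.

Dec 11, 2070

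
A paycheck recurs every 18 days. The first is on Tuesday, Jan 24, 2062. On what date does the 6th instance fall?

Apr 24, 2062

The 6th occurrence is 5 intervals after the first: 5 × 18 = 90 days after Jan 24, 2062.
Jan has 31 days — 7 days to the end of Jan leaves 83.
Feb has 28 days (55 left).
Mar has 31 days (24 left).
24 days into Apr → Apr 24, 2062.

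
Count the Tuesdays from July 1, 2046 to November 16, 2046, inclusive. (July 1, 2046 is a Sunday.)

20

July 1, 2046 is a Sunday; the first Tuesday on or after it is July 3, 2046 (2 days later).
From July 3, 2046 to November 16, 2046: 28 + 31 + 30 + 31 + 16 = 136 days (rest of July, August, September, October, November).
136 ÷ 7 = 19 full weeks with remainder 3, so 19 more Tuesdays after the first → 20.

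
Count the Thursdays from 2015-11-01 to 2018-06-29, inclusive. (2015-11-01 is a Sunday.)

2015-11-01 is a Sunday; the first Thursday on or after it is 2015-11-05 (4 days later).
From 2015-11-05 to 2018-06-29: 56 + 366 + 365 + 180 = 967 days (rest of 2015, 2016, 2017, to 2018-06-29 in 2018).
967 ÷ 7 = 138 full weeks with remainder 1, so 138 more Thursdays after the first → 139.

139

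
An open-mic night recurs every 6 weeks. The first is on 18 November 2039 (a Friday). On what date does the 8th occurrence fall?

The 8th occurrence is 7 intervals after the first: 7 × 42 = 294 days after 18 November 2039.
November has 30 days — 12 days to the end of November leaves 282.
December has 31 days (251 left).
January has 31 days (220 left).
February has 29 days (191 left).
March has 31 days (160 left).
April has 30 days (130 left).
May has 31 days (99 left).
June has 30 days (69 left).
July has 31 days (38 left).
August has 31 days (7 left).
7 days into September → 7 September 2040.

7 September 2040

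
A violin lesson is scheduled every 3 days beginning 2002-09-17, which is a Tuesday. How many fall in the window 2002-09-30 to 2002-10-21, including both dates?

Occurrences land 3·i days after 2002-09-17 for i = 0, 1, 2, …
2002-09-30 is 13 days after the start; 13 ÷ 3 = 4 remainder 1; since the remainder is 1, round up to i = 5. First occurrence in the window: #6 on 2002-10-02 (5×3 = 15 days in).
2002-10-21 is 34 days after the start; 34 ÷ 3 = 11 remainder 1. Last occurrence in the window: #12 on 2002-10-20.
Occurrences #6 through #12: 7 in total.

7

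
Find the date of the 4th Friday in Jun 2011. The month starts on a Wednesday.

Jun 24, 2011

Jun 2011 begins on a Wednesday, so the first Friday is Jun 3 (2 days later).
The 4th Friday is 3 weeks later: 3 + 21 = 24.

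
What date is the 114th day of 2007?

Jan has 31 days (114 − 31 = 83 remain).
Feb has 28 days (83 − 28 = 55 remain).
Mar has 31 days (55 − 31 = 24 remain).
24 into Apr → Apr 24.

Apr 24, 2007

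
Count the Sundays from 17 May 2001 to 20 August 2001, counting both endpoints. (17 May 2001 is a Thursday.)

14

17 May 2001 is a Thursday; the first Sunday on or after it is 20 May 2001 (3 days later).
From 20 May 2001 to 20 August 2001: 11 + 30 + 31 + 20 = 92 days (rest of May, June, July, August).
92 ÷ 7 = 13 full weeks with remainder 1, so 13 more Sundays after the first → 14.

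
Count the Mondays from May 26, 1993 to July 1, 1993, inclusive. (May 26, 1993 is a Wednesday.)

May 26, 1993 is a Wednesday; the first Monday on or after it is May 31, 1993 (5 days later).
From May 31, 1993 to July 1, 1993: 0 + 30 + 1 = 31 days (rest of May, June, July).
31 ÷ 7 = 4 full weeks with remainder 3, so 4 more Mondays after the first → 5.

5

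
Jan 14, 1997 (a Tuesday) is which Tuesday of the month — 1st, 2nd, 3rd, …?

2nd

Day 14 falls in week ⌈14/7⌉ of the month.
Days 1–7 hold the 1st Tuesday, 8–14 the 2nd, 15–21 the 3rd, 22–28 the 4th, 29–31 the 5th.
14 is in the range for the 2nd.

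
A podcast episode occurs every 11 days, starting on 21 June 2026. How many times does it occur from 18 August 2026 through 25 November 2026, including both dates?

Occurrences land 11·i days after 21 June 2026 for i = 0, 1, 2, …
18 August 2026 is 58 days after the start; 58 ÷ 11 = 5 remainder 3; since the remainder is 3, round up to i = 6. First occurrence in the window: #7 on 26 August 2026 (6×11 = 66 days in).
25 November 2026 is 157 days after the start; 157 ÷ 11 = 14 remainder 3. Last occurrence in the window: #15 on 22 November 2026.
Occurrences #7 through #15: 9 in total.

9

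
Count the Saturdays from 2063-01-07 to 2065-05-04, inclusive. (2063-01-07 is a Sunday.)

2063-01-07 is a Sunday; the first Saturday on or after it is 2063-01-13 (6 days later).
From 2063-01-13 to 2065-05-04: 352 + 366 + 124 = 842 days (rest of 2063, 2064, to 2065-05-04 in 2065).
842 ÷ 7 = 120 full weeks with remainder 2, so 120 more Saturdays after the first → 121.

121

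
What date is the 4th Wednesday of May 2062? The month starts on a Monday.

24 May 2062

May 2062 begins on a Monday, so the first Wednesday is May 3 (2 days later).
The 4th Wednesday is 3 weeks later: 3 + 21 = 24.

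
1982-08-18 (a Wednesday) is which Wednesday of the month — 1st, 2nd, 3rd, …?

3rd

Day 18 falls in week ⌈18/7⌉ of the month.
Days 1–7 hold the 1st Wednesday, 8–14 the 2nd, 15–21 the 3rd, 22–28 the 4th, 29–31 the 5th.
18 is in the range for the 3rd.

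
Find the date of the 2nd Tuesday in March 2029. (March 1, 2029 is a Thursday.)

March 13, 2029

March 2029 begins on a Thursday, so the first Tuesday is March 6 (5 days later).
The 2nd Tuesday is 1 weeks later: 6 + 7 = 13.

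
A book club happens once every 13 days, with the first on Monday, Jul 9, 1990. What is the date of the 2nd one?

The 2nd occurrence is 1 interval after the first: 1 × 13 = 13 days after Jul 9, 1990.
13 days later is Jul 22, 1990.

Jul 22, 1990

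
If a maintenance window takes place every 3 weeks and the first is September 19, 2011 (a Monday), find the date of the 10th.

The 10th occurrence is 9 intervals after the first: 9 × 21 = 189 days after September 19, 2011.
September has 30 days — 11 days to the end of September leaves 178.
October has 31 days (147 left).
November has 30 days (117 left).
December has 31 days (86 left).
January has 31 days (55 left).
February has 29 days (26 left).
26 days into March → March 26, 2012.

March 26, 2012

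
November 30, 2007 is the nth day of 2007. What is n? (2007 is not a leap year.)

334

Days in months before November: 31 + 28 + 31 + 30 + 31 + 30 + 31 + 31 + 30 + 31 = 304.
Plus 30 days into November → day 334.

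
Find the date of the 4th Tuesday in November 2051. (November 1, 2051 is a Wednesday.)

November 28, 2051

November 2051 begins on a Wednesday, so the first Tuesday is November 7 (6 days later).
The 4th Tuesday is 3 weeks later: 7 + 21 = 28.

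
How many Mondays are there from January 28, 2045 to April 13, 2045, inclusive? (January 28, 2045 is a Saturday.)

11

January 28, 2045 is a Saturday; the first Monday on or after it is January 30, 2045 (2 days later).
From January 30, 2045 to April 13, 2045: 1 + 28 + 31 + 13 = 73 days (rest of January, February, March, April).
73 ÷ 7 = 10 full weeks with remainder 3, so 10 more Mondays after the first → 11.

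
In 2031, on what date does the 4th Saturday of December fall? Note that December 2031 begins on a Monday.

2031-12-27

December 2031 begins on a Monday, so the first Saturday is December 6 (5 days later).
The 4th Saturday is 3 weeks later: 6 + 21 = 27.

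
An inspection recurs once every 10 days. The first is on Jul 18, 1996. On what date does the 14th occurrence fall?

The 14th occurrence is 13 intervals after the first: 13 × 10 = 130 days after Jul 18, 1996.
Jul has 31 days — 13 days to the end of Jul leaves 117.
Aug has 31 days (86 left).
Sep has 30 days (56 left).
Oct has 31 days (25 left).
25 days into Nov → Nov 25, 1996.

Nov 25, 1996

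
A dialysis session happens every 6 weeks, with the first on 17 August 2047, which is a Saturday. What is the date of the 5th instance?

The 5th occurrence is 4 intervals after the first: 4 × 42 = 168 days after 17 August 2047.
August has 31 days — 14 days to the end of August leaves 154.
September has 30 days (124 left).
October has 31 days (93 left).
November has 30 days (63 left).
December has 31 days (32 left).
January has 31 days (1 left).
1 day into February → 1 February 2048.

1 February 2048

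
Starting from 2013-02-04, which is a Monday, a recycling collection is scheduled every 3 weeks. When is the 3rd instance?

2013-03-18

The 3rd occurrence is 2 intervals after the first: 2 × 21 = 42 days after 2013-02-04.
February has 28 days — 24 days to the end of February leaves 18.
18 days into March → 2013-03-18.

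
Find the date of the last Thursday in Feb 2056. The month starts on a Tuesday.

Feb 24, 2056

Feb 2056 begins on a Tuesday, so the first Thursday is Feb 3 (2 days later).
Feb 2056 has 29 days. Adding weeks: 3, 10, 17, 24 — the last one ≤ 29 is the 24th.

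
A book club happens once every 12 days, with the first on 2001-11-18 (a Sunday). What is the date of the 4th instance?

The 4th occurrence is 3 intervals after the first: 3 × 12 = 36 days after 2001-11-18.
November has 30 days — 12 days to the end of November leaves 24.
24 days into December → 2001-12-24.

2001-12-24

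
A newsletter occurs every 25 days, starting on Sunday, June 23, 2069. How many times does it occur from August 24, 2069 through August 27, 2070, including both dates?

Occurrences land 25·i days after June 23, 2069 for i = 0, 1, 2, …
August 24, 2069 is 62 days after the start; 62 ÷ 25 = 2 remainder 12; since the remainder is 12, round up to i = 3. First occurrence in the window: #4 on September 6, 2069 (3×25 = 75 days in).
August 27, 2070 is 430 days after the start; 430 ÷ 25 = 17 remainder 5. Last occurrence in the window: #18 on August 22, 2070.
Occurrences #4 through #18: 15 in total.

15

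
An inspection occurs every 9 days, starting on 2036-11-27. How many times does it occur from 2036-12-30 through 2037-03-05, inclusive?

Occurrences land 9·i days after 2036-11-27 for i = 0, 1, 2, …
2036-12-30 is 33 days after the start; 33 ÷ 9 = 3 remainder 6; since the remainder is 6, round up to i = 4. First occurrence in the window: #5 on 2037-01-02 (4×9 = 36 days in).
2037-03-05 is 98 days after the start; 98 ÷ 9 = 10 remainder 8. Last occurrence in the window: #11 on 2037-02-25.
Occurrences #5 through #11: 7 in total.

7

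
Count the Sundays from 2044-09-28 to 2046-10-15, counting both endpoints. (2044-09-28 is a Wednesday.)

2044-09-28 is a Wednesday; the first Sunday on or after it is 2044-10-02 (4 days later).
From 2044-10-02 to 2046-10-15: 90 + 365 + 288 = 743 days (rest of 2044, 2045, to 2046-10-15 in 2046).
743 ÷ 7 = 106 full weeks with remainder 1, so 106 more Sundays after the first → 107.

107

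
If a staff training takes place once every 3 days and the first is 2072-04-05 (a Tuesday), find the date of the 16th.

2072-05-20

The 16th occurrence is 15 intervals after the first: 15 × 3 = 45 days after 2072-04-05.
April has 30 days — 25 days to the end of April leaves 20.
20 days into May → 2072-05-20.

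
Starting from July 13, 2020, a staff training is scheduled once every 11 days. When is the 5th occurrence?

August 26, 2020

The 5th occurrence is 4 intervals after the first: 4 × 11 = 44 days after July 13, 2020.
July has 31 days — 18 days to the end of July leaves 26.
26 days into August → August 26, 2020.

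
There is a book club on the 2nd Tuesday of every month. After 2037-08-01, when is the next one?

August 2037 starts on a Saturday; its first Tuesday is the 4th, so the 2nd Tuesday is the 11th — 2037-08-11.
2037-08-11 is after 2037-08-01, so that is the next one.

2037-08-11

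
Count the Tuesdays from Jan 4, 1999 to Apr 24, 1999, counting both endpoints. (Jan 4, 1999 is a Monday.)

16

Jan 4, 1999 is a Monday; the first Tuesday on or after it is Jan 5, 1999 (1 day later).
From Jan 5, 1999 to Apr 24, 1999: 26 + 28 + 31 + 24 = 109 days (rest of Jan, Feb, Mar, Apr).
109 ÷ 7 = 15 full weeks with remainder 4, so 15 more Tuesdays after the first → 16.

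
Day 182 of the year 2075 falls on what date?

January has 31 days (182 − 31 = 151 remain).
February has 28 days (151 − 28 = 123 remain).
March has 31 days (123 − 31 = 92 remain).
April has 30 days (92 − 30 = 62 remain).
May has 31 days (62 − 31 = 31 remain).
June has 30 days (31 − 30 = 1 remain).
1 into July → July 1.

2075-07-01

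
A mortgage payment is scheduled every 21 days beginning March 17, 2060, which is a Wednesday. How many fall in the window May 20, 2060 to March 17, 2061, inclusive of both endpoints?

Occurrences land 21·i days after March 17, 2060 for i = 0, 1, 2, …
May 20, 2060 is 64 days after the start; 64 ÷ 21 = 3 remainder 1; since the remainder is 1, round up to i = 4. First occurrence in the window: #5 on June 9, 2060 (4×21 = 84 days in).
March 17, 2061 is 365 days after the start; 365 ÷ 21 = 17 remainder 8. Last occurrence in the window: #18 on March 9, 2061.
Occurrences #5 through #18: 14 in total.

14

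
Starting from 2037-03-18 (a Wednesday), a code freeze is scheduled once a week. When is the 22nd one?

The 22nd occurrence is 21 intervals after the first: 21 × 7 = 147 days after 2037-03-18.
March has 31 days — 13 days to the end of March leaves 134.
April has 30 days (104 left).
May has 31 days (73 left).
June has 30 days (43 left).
July has 31 days (12 left).
12 days into August → 2037-08-12.

2037-08-12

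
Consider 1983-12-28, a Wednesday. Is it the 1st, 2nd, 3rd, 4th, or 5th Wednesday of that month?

4th

Day 28 falls in week ⌈28/7⌉ of the month.
Days 1–7 hold the 1st Wednesday, 8–14 the 2nd, 15–21 the 3rd, 22–28 the 4th, 29–31 the 5th.
28 is in the range for the 4th.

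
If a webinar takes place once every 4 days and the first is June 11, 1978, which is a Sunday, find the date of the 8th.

The 8th occurrence is 7 intervals after the first: 7 × 4 = 28 days after June 11, 1978.
June has 30 days — 19 days to the end of June leaves 9.
9 days into July → July 9, 1978.

July 9, 1978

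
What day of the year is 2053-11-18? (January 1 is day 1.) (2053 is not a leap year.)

Days in months before November: 31 + 28 + 31 + 30 + 31 + 30 + 31 + 31 + 30 + 31 = 304.
Plus 18 days into November → day 322.

322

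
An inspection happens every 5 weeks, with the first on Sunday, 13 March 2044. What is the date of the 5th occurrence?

The 5th occurrence is 4 intervals after the first: 4 × 35 = 140 days after 13 March 2044.
March has 31 days — 18 days to the end of March leaves 122.
April has 30 days (92 left).
May has 31 days (61 left).
June has 30 days (31 left).
31 days into July → 31 July 2044.

31 July 2044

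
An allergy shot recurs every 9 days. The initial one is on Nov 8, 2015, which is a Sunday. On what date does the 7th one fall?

Jan 1, 2016

The 7th occurrence is 6 intervals after the first: 6 × 9 = 54 days after Nov 8, 2015.
Nov has 30 days — 22 days to the end of Nov leaves 32.
Dec has 31 days (1 left).
1 day into Jan → Jan 1, 2016.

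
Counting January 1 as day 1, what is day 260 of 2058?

2058-09-17

January has 31 days (260 − 31 = 229 remain).
February has 28 days (229 − 28 = 201 remain).
March has 31 days (201 − 31 = 170 remain).
April has 30 days (170 − 30 = 140 remain).
May has 31 days (140 − 31 = 109 remain).
June has 30 days (109 − 30 = 79 remain).
July has 31 days (79 − 31 = 48 remain).
August has 31 days (48 − 31 = 17 remain).
17 into September → September 17.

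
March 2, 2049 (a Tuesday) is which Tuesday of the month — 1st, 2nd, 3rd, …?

Day 2 falls in week ⌈2/7⌉ of the month.
Days 1–7 hold the 1st Tuesday, 8–14 the 2nd, 15–21 the 3rd, 22–28 the 4th, 29–31 the 5th.
2 is in the range for the 1st.

1st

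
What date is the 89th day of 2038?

Mar 30, 2038

Jan has 31 days (89 − 31 = 58 remain).
Feb has 28 days (58 − 28 = 30 remain).
30 into Mar → Mar 30.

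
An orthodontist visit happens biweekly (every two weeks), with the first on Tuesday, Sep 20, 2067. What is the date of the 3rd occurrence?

Oct 18, 2067

The 3rd occurrence is 2 intervals after the first: 2 × 14 = 28 days after Sep 20, 2067.
Sep has 30 days — 10 days to the end of Sep leaves 18.
18 days into Oct → Oct 18, 2067.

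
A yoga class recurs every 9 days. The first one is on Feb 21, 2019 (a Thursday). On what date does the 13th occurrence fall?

The 13th occurrence is 12 intervals after the first: 12 × 9 = 108 days after Feb 21, 2019.
Feb has 28 days — 7 days to the end of Feb leaves 101.
Mar has 31 days (70 left).
Apr has 30 days (40 left).
May has 31 days (9 left).
9 days into Jun → Jun 9, 2019.

Jun 9, 2019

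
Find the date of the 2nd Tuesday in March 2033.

2033-03-08

March 2033 begins on a Tuesday, so the first Tuesday is March 1.
The 2nd Tuesday is 1 weeks later: 1 + 7 = 8.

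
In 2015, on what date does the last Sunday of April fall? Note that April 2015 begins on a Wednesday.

2015-04-26

April 2015 begins on a Wednesday, so the first Sunday is April 5 (4 days later).
April 2015 has 30 days. Adding weeks: 5, 12, 19, 26 — the last one ≤ 30 is the 26th.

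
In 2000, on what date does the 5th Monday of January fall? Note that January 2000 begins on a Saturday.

January 2000 begins on a Saturday, so the first Monday is January 3 (2 days later).
The 5th Monday is 4 weeks later: 3 + 28 = 31.

31 January 2000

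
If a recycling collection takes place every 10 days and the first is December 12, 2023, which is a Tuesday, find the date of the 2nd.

December 22, 2023

The 2nd occurrence is 1 interval after the first: 1 × 10 = 10 days after December 12, 2023.
10 days later is December 22, 2023.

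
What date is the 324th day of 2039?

Nov 20, 2039

Jan has 31 days (324 − 31 = 293 remain).
Feb has 28 days (293 − 28 = 265 remain).
Mar has 31 days (265 − 31 = 234 remain).
Apr has 30 days (234 − 30 = 204 remain).
May has 31 days (204 − 31 = 173 remain).
Jun has 30 days (173 − 30 = 143 remain).
Jul has 31 days (143 − 31 = 112 remain).
Aug has 31 days (112 − 31 = 81 remain).
Sep has 30 days (81 − 30 = 51 remain).
Oct has 31 days (51 − 31 = 20 remain).
20 into Nov → Nov 20.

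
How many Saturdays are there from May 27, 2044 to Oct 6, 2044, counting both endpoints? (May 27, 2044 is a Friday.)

May 27, 2044 is a Friday; the first Saturday on or after it is May 28, 2044 (1 day later).
From May 28, 2044 to Oct 6, 2044: 3 + 30 + 31 + 31 + 30 + 6 = 131 days (rest of May, Jun, Jul, Aug, Sep, Oct).
131 ÷ 7 = 18 full weeks with remainder 5, so 18 more Saturdays after the first → 19.

19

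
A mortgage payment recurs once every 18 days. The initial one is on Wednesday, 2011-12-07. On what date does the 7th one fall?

The 7th occurrence is 6 intervals after the first: 6 × 18 = 108 days after 2011-12-07.
December has 31 days — 24 days to the end of December leaves 84.
January has 31 days (53 left).
February has 29 days (24 left).
24 days into March → 2012-03-24.

2012-03-24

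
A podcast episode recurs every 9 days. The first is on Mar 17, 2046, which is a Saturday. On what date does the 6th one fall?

May 1, 2046

The 6th occurrence is 5 intervals after the first: 5 × 9 = 45 days after Mar 17, 2046.
Mar has 31 days — 14 days to the end of Mar leaves 31.
Apr has 30 days (1 left).
1 day into May → May 1, 2046.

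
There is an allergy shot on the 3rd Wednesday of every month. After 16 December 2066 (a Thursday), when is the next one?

December 2066 starts on a Wednesday; its first Wednesday is the 1st, so the 3rd Wednesday is the 15th — 15 December 2066.
That is not after 16 December 2066, so look at January 2067.
January 2067 starts on a Saturday; its first Wednesday is the 5th, so the 3rd Wednesday is the 19th — 19 January 2067.

19 January 2067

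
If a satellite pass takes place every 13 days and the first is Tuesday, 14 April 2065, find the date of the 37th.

26 July 2066

The 37th occurrence is 36 intervals after the first: 36 × 13 = 468 days after 14 April 2065.
April has 30 days — 16 days to the end of April leaves 452.
From end of April to end of 2065 is 245 days (207 left).
January has 31 days (176 left).
February has 28 days (148 left).
March has 31 days (117 left).
April has 30 days (87 left).
May has 31 days (56 left).
June has 30 days (26 left).
26 days into July → 26 July 2066.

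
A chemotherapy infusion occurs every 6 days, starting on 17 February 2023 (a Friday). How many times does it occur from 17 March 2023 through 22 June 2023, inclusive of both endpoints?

Occurrences land 6·i days after 17 February 2023 for i = 0, 1, 2, …
17 March 2023 is 28 days after the start; 28 ÷ 6 = 4 remainder 4; since the remainder is 4, round up to i = 5. First occurrence in the window: #6 on 19 March 2023 (5×6 = 30 days in).
22 June 2023 is 125 days after the start; 125 ÷ 6 = 20 remainder 5. Last occurrence in the window: #21 on 17 June 2023.
Occurrences #6 through #21: 16 in total.

16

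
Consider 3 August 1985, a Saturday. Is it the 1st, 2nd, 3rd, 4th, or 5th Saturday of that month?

1st

Day 3 falls in week ⌈3/7⌉ of the month.
Days 1–7 hold the 1st Saturday, 8–14 the 2nd, 15–21 the 3rd, 22–28 the 4th, 29–31 the 5th.
3 is in the range for the 1st.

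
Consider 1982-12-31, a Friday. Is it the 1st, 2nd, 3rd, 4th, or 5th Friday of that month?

Day 31 falls in week ⌈31/7⌉ of the month.
Days 1–7 hold the 1st Friday, 8–14 the 2nd, 15–21 the 3rd, 22–28 the 4th, 29–31 the 5th.
31 is in the range for the 5th.

5th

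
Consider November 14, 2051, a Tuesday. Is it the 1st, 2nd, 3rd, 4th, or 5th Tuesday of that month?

2nd

Day 14 falls in week ⌈14/7⌉ of the month.
Days 1–7 hold the 1st Tuesday, 8–14 the 2nd, 15–21 the 3rd, 22–28 the 4th, 29–31 the 5th.
14 is in the range for the 2nd.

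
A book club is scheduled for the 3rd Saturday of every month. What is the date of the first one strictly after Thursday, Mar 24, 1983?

Mar 1983 starts on a Tuesday; its first Saturday is the 5th, so the 3rd Saturday is the 19th — Mar 19, 1983.
That is not after Mar 24, 1983, so look at Apr 1983.
Apr 1983 starts on a Friday; its first Saturday is the 2nd, so the 3rd Saturday is the 16th — Apr 16, 1983.

Apr 16, 1983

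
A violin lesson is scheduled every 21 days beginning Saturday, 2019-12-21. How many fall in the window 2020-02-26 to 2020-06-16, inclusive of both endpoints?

5

Occurrences land 21·i days after 2019-12-21 for i = 0, 1, 2, …
2020-02-26 is 67 days after the start; 67 ÷ 21 = 3 remainder 4; since the remainder is 4, round up to i = 4. First occurrence in the window: #5 on 2020-03-14 (4×21 = 84 days in).
2020-06-16 is 178 days after the start; 178 ÷ 21 = 8 remainder 10. Last occurrence in the window: #9 on 2020-06-06.
Occurrences #5 through #9: 5 in total.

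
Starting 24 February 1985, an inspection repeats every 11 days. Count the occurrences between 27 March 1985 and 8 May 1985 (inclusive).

Occurrences land 11·i days after 24 February 1985 for i = 0, 1, 2, …
27 March 1985 is 31 days after the start; 31 ÷ 11 = 2 remainder 9; since the remainder is 9, round up to i = 3. First occurrence in the window: #4 on 29 March 1985 (3×11 = 33 days in).
8 May 1985 is 73 days after the start; 73 ÷ 11 = 6 remainder 7. Last occurrence in the window: #7 on 1 May 1985.
Occurrences #4 through #7: 4 in total.

4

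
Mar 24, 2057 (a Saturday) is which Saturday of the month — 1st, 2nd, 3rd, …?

Day 24 falls in week ⌈24/7⌉ of the month.
Days 1–7 hold the 1st Saturday, 8–14 the 2nd, 15–21 the 3rd, 22–28 the 4th, 29–31 the 5th.
24 is in the range for the 4th.

4th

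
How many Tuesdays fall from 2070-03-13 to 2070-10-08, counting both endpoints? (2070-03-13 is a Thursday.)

2070-03-13 is a Thursday; the first Tuesday on or after it is 2070-03-18 (5 days later).
From 2070-03-18 to 2070-10-08: 13 + 30 + 31 + 30 + 31 + 31 + 30 + 8 = 204 days (rest of March, April, May, June, July, August, September, October).
204 ÷ 7 = 29 full weeks with remainder 1, so 29 more Tuesdays after the first → 30.

30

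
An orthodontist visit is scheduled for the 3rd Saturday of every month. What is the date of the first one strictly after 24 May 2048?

20 June 2048

May 2048 starts on a Friday; its first Saturday is the 2nd, so the 3rd Saturday is the 16th — 16 May 2048.
That is not after 24 May 2048, so look at June 2048.
June 2048 starts on a Monday; its first Saturday is the 6th, so the 3rd Saturday is the 20th — 20 June 2048.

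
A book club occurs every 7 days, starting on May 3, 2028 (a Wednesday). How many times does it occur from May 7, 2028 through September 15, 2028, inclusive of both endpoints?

Occurrences land 7·i days after May 3, 2028 for i = 0, 1, 2, …
May 7, 2028 is 4 days after the start; 4 ÷ 7 = 0 remainder 4; since the remainder is 4, round up to i = 1. First occurrence in the window: #2 on May 10, 2028 (1×7 = 7 days in).
September 15, 2028 is 135 days after the start; 135 ÷ 7 = 19 remainder 2. Last occurrence in the window: #20 on September 13, 2028.
Occurrences #2 through #20: 19 in total.

19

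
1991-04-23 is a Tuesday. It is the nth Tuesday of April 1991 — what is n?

Day 23 falls in week ⌈23/7⌉ of the month.
Days 1–7 hold the 1st Tuesday, 8–14 the 2nd, 15–21 the 3rd, 22–28 the 4th, 29–31 the 5th.
23 is in the range for the 4th.

4th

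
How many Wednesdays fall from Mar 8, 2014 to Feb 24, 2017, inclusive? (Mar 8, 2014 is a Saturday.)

Mar 8, 2014 is a Saturday; the first Wednesday on or after it is Mar 12, 2014 (4 days later).
From Mar 12, 2014 to Feb 24, 2017: 294 + 365 + 366 + 55 = 1080 days (rest of 2014, 2015, 2016, to Feb 24, 2017 in 2017).
1080 ÷ 7 = 154 full weeks with remainder 2, so 154 more Wednesdays after the first → 155.

155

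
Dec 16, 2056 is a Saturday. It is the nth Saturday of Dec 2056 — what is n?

Day 16 falls in week ⌈16/7⌉ of the month.
Days 1–7 hold the 1st Saturday, 8–14 the 2nd, 15–21 the 3rd, 22–28 the 4th, 29–31 the 5th.
16 is in the range for the 3rd.

3rd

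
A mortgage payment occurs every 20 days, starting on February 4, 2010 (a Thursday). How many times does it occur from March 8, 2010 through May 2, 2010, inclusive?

3

Occurrences land 20·i days after February 4, 2010 for i = 0, 1, 2, …
March 8, 2010 is 32 days after the start; 32 ÷ 20 = 1 remainder 12; since the remainder is 12, round up to i = 2. First occurrence in the window: #3 on March 16, 2010 (2×20 = 40 days in).
May 2, 2010 is 87 days after the start; 87 ÷ 20 = 4 remainder 7. Last occurrence in the window: #5 on April 25, 2010.
Occurrences #3 through #5: 3 in total.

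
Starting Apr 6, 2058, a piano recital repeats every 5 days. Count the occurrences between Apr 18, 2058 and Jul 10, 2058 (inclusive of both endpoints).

17

Occurrences land 5·i days after Apr 6, 2058 for i = 0, 1, 2, …
Apr 18, 2058 is 12 days after the start; 12 ÷ 5 = 2 remainder 2; since the remainder is 2, round up to i = 3. First occurrence in the window: #4 on Apr 21, 2058 (3×5 = 15 days in).
Jul 10, 2058 is 95 days after the start; 95 ÷ 5 = 19 remainder 0. Last occurrence in the window: #20 on Jul 10, 2058.
Occurrences #4 through #20: 17 in total.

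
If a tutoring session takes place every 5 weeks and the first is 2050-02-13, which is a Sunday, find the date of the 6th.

2050-08-07

The 6th occurrence is 5 intervals after the first: 5 × 35 = 175 days after 2050-02-13.
February has 28 days — 15 days to the end of February leaves 160.
March has 31 days (129 left).
April has 30 days (99 left).
May has 31 days (68 left).
June has 30 days (38 left).
July has 31 days (7 left).
7 days into August → 2050-08-07.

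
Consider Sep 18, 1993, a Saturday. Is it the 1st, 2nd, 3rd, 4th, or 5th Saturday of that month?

3rd

Day 18 falls in week ⌈18/7⌉ of the month.
Days 1–7 hold the 1st Saturday, 8–14 the 2nd, 15–21 the 3rd, 22–28 the 4th, 29–31 the 5th.
18 is in the range for the 3rd.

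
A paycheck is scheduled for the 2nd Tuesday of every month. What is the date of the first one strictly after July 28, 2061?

July 2061 starts on a Friday; its first Tuesday is the 5th, so the 2nd Tuesday is the 12th — July 12, 2061.
That is not after July 28, 2061, so look at August 2061.
August 2061 starts on a Monday; its first Tuesday is the 2nd, so the 2nd Tuesday is the 9th — August 9, 2061.

August 9, 2061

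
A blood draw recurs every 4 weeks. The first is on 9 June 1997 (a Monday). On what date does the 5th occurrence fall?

29 September 1997

The 5th occurrence is 4 intervals after the first: 4 × 28 = 112 days after 9 June 1997.
June has 30 days — 21 days to the end of June leaves 91.
July has 31 days (60 left).
August has 31 days (29 left).
29 days into September → 29 September 1997.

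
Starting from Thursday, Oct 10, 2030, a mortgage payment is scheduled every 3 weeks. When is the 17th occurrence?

Sep 11, 2031

The 17th occurrence is 16 intervals after the first: 16 × 21 = 336 days after Oct 10, 2030.
Oct has 31 days — 21 days to the end of Oct leaves 315.
Nov has 30 days (285 left).
Dec has 31 days (254 left).
Jan has 31 days (223 left).
Feb has 28 days (195 left).
Mar has 31 days (164 left).
Apr has 30 days (134 left).
May has 31 days (103 left).
Jun has 30 days (73 left).
Jul has 31 days (42 left).
Aug has 31 days (11 left).
11 days into Sep → Sep 11, 2031.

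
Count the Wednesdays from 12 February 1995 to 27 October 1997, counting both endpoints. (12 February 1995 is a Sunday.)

141

12 February 1995 is a Sunday; the first Wednesday on or after it is 15 February 1995 (3 days later).
From 15 February 1995 to 27 October 1997: 319 + 366 + 300 = 985 days (rest of 1995, 1996, to 27 October 1997 in 1997).
985 ÷ 7 = 140 full weeks with remainder 5, so 140 more Wednesdays after the first → 141.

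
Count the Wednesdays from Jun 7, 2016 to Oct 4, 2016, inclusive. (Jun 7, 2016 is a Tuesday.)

Jun 7, 2016 is a Tuesday; the first Wednesday on or after it is Jun 8, 2016 (1 day later).
From Jun 8, 2016 to Oct 4, 2016: 22 + 31 + 31 + 30 + 4 = 118 days (rest of Jun, Jul, Aug, Sep, Oct).
118 ÷ 7 = 16 full weeks with remainder 6, so 16 more Wednesdays after the first → 17.

17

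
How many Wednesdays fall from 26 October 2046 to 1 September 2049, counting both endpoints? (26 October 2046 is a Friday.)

149

26 October 2046 is a Friday; the first Wednesday on or after it is 31 October 2046 (5 days later).
From 31 October 2046 to 1 September 2049: 61 + 365 + 366 + 244 = 1036 days (rest of 2046, 2047, 2048, to 1 September 2049 in 2049).
1036 ÷ 7 = 148 full weeks with remainder 0, so 148 more Wednesdays after the first → 149.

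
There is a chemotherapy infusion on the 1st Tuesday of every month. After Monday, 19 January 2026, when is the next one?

January 2026 starts on a Thursday, so its 1st Tuesday is 6 January 2026 (5 days in).
That is not after 19 January 2026, so look at February 2026.
February 2026 starts on a Sunday, so its 1st Tuesday is 3 February 2026 (2 days in).

3 February 2026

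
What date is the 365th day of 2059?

January has 31 days (365 − 31 = 334 remain).
February has 28 days (334 − 28 = 306 remain).
March has 31 days (306 − 31 = 275 remain).
April has 30 days (275 − 30 = 245 remain).
May has 31 days (245 − 31 = 214 remain).
June has 30 days (214 − 30 = 184 remain).
July has 31 days (184 − 31 = 153 remain).
August has 31 days (153 − 31 = 122 remain).
September has 30 days (122 − 30 = 92 remain).
October has 31 days (92 − 31 = 61 remain).
November has 30 days (61 − 30 = 31 remain).
31 into December → December 31.

December 31, 2059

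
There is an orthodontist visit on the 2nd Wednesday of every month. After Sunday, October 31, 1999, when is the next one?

October 1999 starts on a Friday; its first Wednesday is the 6th, so the 2nd Wednesday is the 13th — October 13, 1999.
That is not after October 31, 1999, so look at November 1999.
November 1999 starts on a Monday; its first Wednesday is the 3rd, so the 2nd Wednesday is the 10th — November 10, 1999.

November 10, 1999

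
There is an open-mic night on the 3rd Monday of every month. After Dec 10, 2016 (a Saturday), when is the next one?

Dec 2016 starts on a Thursday; its first Monday is the 5th, so the 3rd Monday is the 19th — Dec 19, 2016.
Dec 19, 2016 is after Dec 10, 2016, so that is the next one.

Dec 19, 2016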